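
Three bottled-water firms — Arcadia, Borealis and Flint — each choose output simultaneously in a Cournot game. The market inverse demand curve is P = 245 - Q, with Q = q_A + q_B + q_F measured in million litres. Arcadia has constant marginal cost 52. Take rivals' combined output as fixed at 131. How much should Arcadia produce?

With rivals' combined output fixed at 131, Arcadia's profit is π_A = (245 - 131 - q_A)q_A - (52q_A) = (114 - q_A)q_A - (52q_A).
∂π_A/∂q_A = 62 - 2q_A = 0, so q_A = 31.

31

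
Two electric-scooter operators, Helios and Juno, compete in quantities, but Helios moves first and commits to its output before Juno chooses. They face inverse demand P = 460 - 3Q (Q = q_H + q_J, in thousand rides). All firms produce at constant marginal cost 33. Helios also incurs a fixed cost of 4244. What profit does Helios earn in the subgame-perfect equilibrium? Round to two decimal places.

3353.04

Solve by backward induction. Given q_H, the follower Juno maximises π_J = (460 - 3q_H - 3q_J)q_J - 33q_J.
Setting the follower's marginal profit to zero, 427 - 3q_H - 6q_J = 0, i.e. q_J = (427 - 3q_H)/6.
The leader anticipates this reaction. Substituting into P = 460 - 3Q gives P = 493/2 - (3/2)q_H, so π_H = (493/2 - (3/2)q_H)q_H - 33q_H.
The leader's first-order condition 427/2 - 3q_H = 0 yields q_H = 427/6.
Then q_J = (427 - 3·(427/6))/6 = 427/12.
Price P = 460 - 3·(427/4) = 559/4.
Helios's profit: (559/4 - 33)·(427/6) - 4244 = 3353.0417.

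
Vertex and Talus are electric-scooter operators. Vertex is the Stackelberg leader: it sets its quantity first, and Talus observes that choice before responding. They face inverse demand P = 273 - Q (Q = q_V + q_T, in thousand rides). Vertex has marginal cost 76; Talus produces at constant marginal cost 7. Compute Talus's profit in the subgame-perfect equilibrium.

The follower Talus best-responds to any q_V: π_T = (273 - Q)q_T - 7q_T.
Setting the follower's marginal profit to zero, 266 - q_V - 2q_T = 0, i.e. q_T = (266 - q_V)/2.
Vertex substitutes q_T(q_V) into its own profit: π_V = q_V(273 - q_V - (266 - q_V)/2) - 76q_V = (140 - (1/2)q_V)q_V - 76q_V.
The leader's first-order condition 64 - q_V = 0 yields q_V = 64.
Then q_T = (266 - 64)/2 = 101.
Price P = 273 - 165 = 108.
Talus's profit: (108 - 7)·101 = 10201.

10201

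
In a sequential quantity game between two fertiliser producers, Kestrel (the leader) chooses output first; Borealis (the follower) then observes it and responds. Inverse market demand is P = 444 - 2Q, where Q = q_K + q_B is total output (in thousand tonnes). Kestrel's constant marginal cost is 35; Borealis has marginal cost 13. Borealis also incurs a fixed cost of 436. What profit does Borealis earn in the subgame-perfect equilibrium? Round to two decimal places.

Solve by backward induction. Given q_K, the follower Borealis maximises π_B = (444 - 2q_K - 2q_B)q_B - 13q_B.
Setting the follower's marginal profit to zero, 431 - 2q_K - 4q_B = 0, i.e. q_B = (431 - 2q_K)/4.
Kestrel substitutes q_B(q_K) into its own profit: π_K = q_K(444 - 2q_K - (431 - 2q_K)/2) - 35q_K = (457/2 - q_K)q_K - 35q_K.
The leader's first-order condition 387/2 - 2q_K = 0 yields q_K = 387/4.
Then q_B = (431 - 2·(387/4))/4 = 475/8.
Price P = 444 - 2·(1249/8) = 527/4.
Borealis's profit: (527/4 - 13)·(475/8) - 436 = 6614.7813.

6614.78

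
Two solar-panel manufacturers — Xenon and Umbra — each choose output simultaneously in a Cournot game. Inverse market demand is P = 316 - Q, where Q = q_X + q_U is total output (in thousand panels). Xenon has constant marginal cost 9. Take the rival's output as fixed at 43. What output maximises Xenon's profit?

With the rival's output fixed at 43, Xenon's profit is π_X = (316 - 43 - q_X)q_X - (9q_X) = (273 - q_X)q_X - (9q_X).
∂π_X/∂q_X = 264 - 2q_X = 0, so q_X = 132.

132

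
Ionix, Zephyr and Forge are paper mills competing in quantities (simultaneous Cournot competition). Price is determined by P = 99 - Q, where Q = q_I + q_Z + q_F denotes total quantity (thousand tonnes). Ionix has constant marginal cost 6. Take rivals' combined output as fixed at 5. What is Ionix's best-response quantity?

With rivals' combined output fixed at 5, Ionix's profit is π_I = (99 - 5 - q_I)q_I - (6q_I) = (94 - q_I)q_I - (6q_I).
∂π_I/∂q_I = 88 - 2q_I = 0, so q_I = 44.

44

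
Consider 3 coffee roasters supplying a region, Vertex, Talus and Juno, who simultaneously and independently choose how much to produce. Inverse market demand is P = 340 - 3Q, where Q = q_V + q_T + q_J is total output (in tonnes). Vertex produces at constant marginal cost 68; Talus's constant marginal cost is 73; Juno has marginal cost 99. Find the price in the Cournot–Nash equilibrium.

145

Vertex's profit: π_V = (340 - 3Q)q_V - (68q_V). Setting ∂π_V/∂q_V = 0: 272 - 6q_V - 3(q_T + q_J) = 0.
Talus's first-order condition: 267 - 6q_T - 3(q_V + q_J) = 0.
Juno's profit: π_J = (340 - 3Q)q_J - (99q_J). Setting ∂π_J/∂q_J = 0: 241 - 6q_J - 3(q_V + q_T) = 0.
Adding the 3 conditions: 780 − 6Q − 6Q = 0, i.e. Q = 65.
Back-substituting: q_V = (272 − 195)/3 = 77/3, q_T = (267 − 195)/3 = 24, q_J = (241 − 195)/3 = 46/3.
Total output Q = 65, so price P = 340 - 3·65 = 145.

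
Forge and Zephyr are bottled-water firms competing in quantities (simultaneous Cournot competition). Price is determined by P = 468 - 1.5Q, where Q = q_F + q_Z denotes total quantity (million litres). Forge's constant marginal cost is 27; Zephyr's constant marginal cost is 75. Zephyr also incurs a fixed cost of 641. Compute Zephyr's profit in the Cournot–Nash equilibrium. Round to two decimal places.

Forge's profit: π_F = (468 - 1.5Q)q_F - (27q_F). Setting ∂π_F/∂q_F = 0: 441 - 3q_F - (3/2)(q_Z) = 0.
Zephyr's profit: π_Z = (468 - 1.5Q)q_Z - (75q_Z). Setting ∂π_Z/∂q_Z = 0: 393 - 3q_Z - (3/2)(q_F) = 0.
So q_F = (441 - (3/2)q_Z)/3 and q_Z = (393 - (3/2)q_F)/3.
Solving the pair: q_F = 326/3, q_Z = 230/3.
Price P = 468 - (3/2)·(556/3) = 190.
Zephyr's profit: (190 - 75)·(230/3) - 641 = 8175.6667.

8175.67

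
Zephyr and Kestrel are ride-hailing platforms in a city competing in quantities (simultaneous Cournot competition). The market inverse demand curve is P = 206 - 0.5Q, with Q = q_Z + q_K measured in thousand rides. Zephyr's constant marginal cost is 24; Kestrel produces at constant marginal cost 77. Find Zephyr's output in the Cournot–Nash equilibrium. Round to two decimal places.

Zephyr's profit: π_Z = (206 - 0.5Q)q_Z - (24q_Z). Setting ∂π_Z/∂q_Z = 0: 182 - q_Z - (1/2)(q_K) = 0.
Kestrel's first-order condition: 129 - q_K - (1/2)(q_Z) = 0.
Best responses: q_Z = (182 - (1/2)q_K), q_K = (129 - (1/2)q_Z).
Solving the pair: q_Z = 470/3, q_K = 152/3.

156.67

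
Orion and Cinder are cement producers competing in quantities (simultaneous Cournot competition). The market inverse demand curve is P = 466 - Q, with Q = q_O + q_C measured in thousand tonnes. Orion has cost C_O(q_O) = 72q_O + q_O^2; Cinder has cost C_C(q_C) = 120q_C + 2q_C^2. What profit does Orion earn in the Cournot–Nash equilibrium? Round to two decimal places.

15396.31

Orion's profit: π_O = (466 - Q)q_O - (72q_O + q_O²). Setting ∂π_O/∂q_O = 0: 394 - 4q_O - (q_C) = 0.
Cinder's profit: π_C = (466 - Q)q_C - (120q_C + 2q_C²). Setting ∂π_C/∂q_C = 0: 346 - 6q_C - (q_O) = 0.
Rearranging gives the reaction functions q_O = (394 - q_C)/4 and q_C = (346 - q_O)/6.
Solving the pair: q_O = 87.7391, q_C = 990/23.
Price P = 466 - 130.7826 = 335.2174.
Orion's profit: 335.2174·87.7391 - 72·87.7391 - 87.7391² = 15396.3100.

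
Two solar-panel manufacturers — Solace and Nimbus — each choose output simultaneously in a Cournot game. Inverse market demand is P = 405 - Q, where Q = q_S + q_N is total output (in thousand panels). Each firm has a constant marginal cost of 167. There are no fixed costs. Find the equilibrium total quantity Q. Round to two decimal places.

158.67

Each firm earns π_i = (405 - Q)q_i - 167q_i.
First-order condition (treating rivals' output as given): 238 - 2q_i - q_j = 0.
By symmetry each firm produces the same amount; substituting q_j = q_i yields q_i = 238/3.
Total output Q = 238/3 + 238/3 = 476/3.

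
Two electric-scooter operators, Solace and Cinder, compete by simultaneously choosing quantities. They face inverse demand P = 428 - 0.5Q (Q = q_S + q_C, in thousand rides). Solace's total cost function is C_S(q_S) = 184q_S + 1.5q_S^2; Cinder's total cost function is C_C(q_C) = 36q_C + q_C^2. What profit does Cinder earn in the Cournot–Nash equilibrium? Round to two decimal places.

22717.06

Solace's profit: π_S = (428 - 0.5Q)q_S - (184q_S + (3/2)q_S²). Setting ∂π_S/∂q_S = 0: 244 - 4q_S - (1/2)(q_C) = 0.
Cinder's first-order condition: 392 - 3q_C - (1/2)(q_S) = 0.
Rearranging gives the reaction functions q_S = (244 - (1/2)q_C)/4 and q_C = (392 - (1/2)q_S)/3.
Substituting one into the other gives q_S = 45.6170 and q_C = 123.0638.
Price P = 428 - (1/2)·168.6809 = 343.6596.
Cinder's profit: 343.6596·123.0638 - 36·123.0638 - 123.0638² = 22717.0593.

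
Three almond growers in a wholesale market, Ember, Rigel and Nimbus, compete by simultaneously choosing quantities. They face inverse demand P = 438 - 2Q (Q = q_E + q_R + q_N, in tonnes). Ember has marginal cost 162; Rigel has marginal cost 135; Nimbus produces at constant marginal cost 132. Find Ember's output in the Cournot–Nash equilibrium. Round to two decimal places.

Ember's profit: π_E = (438 - 2Q)q_E - (162q_E). Setting ∂π_E/∂q_E = 0: 276 - 4q_E - 2(q_R + q_N) = 0.
Rigel's profit: π_R = (438 - 2Q)q_R - (135q_R). Setting ∂π_R/∂q_R = 0: 303 - 4q_R - 2(q_E + q_N) = 0.
Nimbus's profit: π_N = (438 - 2Q)q_N - (132q_N). Setting ∂π_N/∂q_N = 0: 306 - 4q_N - 2(q_E + q_R) = 0.
Adding the 3 first-order conditions: 885 − 8Q = 0, so Q = 885/8.
Back-substituting: q_E = (276 − 885/4)/2 = 219/8, q_R = (303 − 885/4)/2 = 327/8, q_N = (306 − 885/4)/2 = 339/8.

27.38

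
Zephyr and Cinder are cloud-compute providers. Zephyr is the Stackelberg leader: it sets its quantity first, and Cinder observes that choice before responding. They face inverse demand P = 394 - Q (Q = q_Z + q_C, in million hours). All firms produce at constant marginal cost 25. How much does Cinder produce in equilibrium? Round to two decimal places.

Solve by backward induction. Given q_Z, the follower Cinder maximises π_C = (394 - q_Z - q_C)q_C - 25q_C.
Follower FOC: 369 - q_Z - 2q_C = 0, so q_C(q_Z) = (369 - q_Z)/2.
Zephyr substitutes q_C(q_Z) into its own profit: π_Z = q_Z(394 - q_Z - (369 - q_Z)/2) - 25q_Z = (419/2 - (1/2)q_Z)q_Z - 25q_Z.
The leader's first-order condition 369/2 - q_Z = 0 yields q_Z = 369/2.
Then q_C = (369 - 369/2)/2 = 369/4.

92.25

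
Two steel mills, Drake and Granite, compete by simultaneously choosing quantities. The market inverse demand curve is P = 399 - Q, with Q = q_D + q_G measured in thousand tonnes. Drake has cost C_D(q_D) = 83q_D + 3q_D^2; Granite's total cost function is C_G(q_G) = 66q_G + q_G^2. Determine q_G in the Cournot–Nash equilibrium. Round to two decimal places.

Drake's profit: π_D = (399 - Q)q_D - (83q_D + 3q_D²). Setting ∂π_D/∂q_D = 0: 316 - 8q_D - (q_G) = 0.
Granite's profit: π_G = (399 - Q)q_G - (66q_G + q_G²). Setting ∂π_G/∂q_G = 0: 333 - 4q_G - (q_D) = 0.
Best responses: q_D = (316 - q_G)/8, q_G = (333 - q_D)/4.
Substituting one into the other gives q_D = 931/31 and q_G = 75.7419.

75.74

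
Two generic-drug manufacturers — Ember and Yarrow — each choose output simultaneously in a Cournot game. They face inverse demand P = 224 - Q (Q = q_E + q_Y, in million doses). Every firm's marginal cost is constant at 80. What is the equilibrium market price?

128

Each firm earns π_i = (224 - Q)q_i - 80q_i.
First-order condition (treating rivals' output as given): 144 - 2q_i - q_j = 0.
By symmetry each firm produces the same amount; substituting q_j = q_i yields q_i = 144/3 = 48.
Total output Q = 96, so price P = 224 - 96 = 128.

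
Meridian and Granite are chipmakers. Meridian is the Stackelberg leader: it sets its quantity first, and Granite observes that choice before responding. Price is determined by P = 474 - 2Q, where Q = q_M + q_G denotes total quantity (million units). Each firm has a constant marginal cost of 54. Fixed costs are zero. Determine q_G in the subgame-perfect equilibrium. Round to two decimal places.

52.50

The follower Granite best-responds to any q_M: π_G = (474 - 2Q)q_G - 54q_G.
Setting the follower's marginal profit to zero, 420 - 2q_M - 4q_G = 0, i.e. q_G = (420 - 2q_M)/4.
Meridian substitutes q_G(q_M) into its own profit: π_M = q_M(474 - 2q_M - (420 - 2q_M)/2) - 54q_M = (264 - q_M)q_M - 54q_M.
The leader's first-order condition 210 - 2q_M = 0 yields q_M = 105.
Then q_G = (420 - 2·105)/4 = 105/2.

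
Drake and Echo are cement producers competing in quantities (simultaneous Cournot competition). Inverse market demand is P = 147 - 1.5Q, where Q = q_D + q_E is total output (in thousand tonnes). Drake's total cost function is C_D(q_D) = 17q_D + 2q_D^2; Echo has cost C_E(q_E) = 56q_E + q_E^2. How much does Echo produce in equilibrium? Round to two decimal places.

13.50

Drake's profit: π_D = (147 - 1.5Q)q_D - (17q_D + 2q_D²). Setting ∂π_D/∂q_D = 0: 130 - 7q_D - (3/2)(q_E) = 0.
Echo's profit: π_E = (147 - 1.5Q)q_E - (56q_E + q_E²). Setting ∂π_E/∂q_E = 0: 91 - 5q_E - (3/2)(q_D) = 0.
Best responses: q_D = (130 - (3/2)q_E)/7, q_E = (91 - (3/2)q_D)/5.
Substituting one into the other gives q_D = 15.6794 and q_E = 1768/131.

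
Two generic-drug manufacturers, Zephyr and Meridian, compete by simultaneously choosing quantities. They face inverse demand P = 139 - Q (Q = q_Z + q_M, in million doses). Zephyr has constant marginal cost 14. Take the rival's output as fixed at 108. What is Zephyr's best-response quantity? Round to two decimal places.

8.50

With the rival's output fixed at 108, Zephyr's profit is π_Z = (139 - 108 - q_Z)q_Z - (14q_Z) = (31 - q_Z)q_Z - (14q_Z).
∂π_Z/∂q_Z = 17 - 2q_Z = 0, so q_Z = 17/2.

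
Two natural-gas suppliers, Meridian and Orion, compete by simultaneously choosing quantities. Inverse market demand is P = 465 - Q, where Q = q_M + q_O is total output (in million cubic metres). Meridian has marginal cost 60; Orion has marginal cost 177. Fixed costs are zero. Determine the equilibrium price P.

234

Meridian's profit: π_M = (465 - Q)q_M - (60q_M). Setting ∂π_M/∂q_M = 0: 405 - 2q_M - (q_O) = 0.
Orion's first-order condition: 288 - 2q_O - (q_M) = 0.
Best responses: q_M = (405 - q_O)/2, q_O = (288 - q_M)/2.
Substituting one into the other gives q_M = 174 and q_O = 57.
Total output Q = 231, so price P = 465 - 231 = 234.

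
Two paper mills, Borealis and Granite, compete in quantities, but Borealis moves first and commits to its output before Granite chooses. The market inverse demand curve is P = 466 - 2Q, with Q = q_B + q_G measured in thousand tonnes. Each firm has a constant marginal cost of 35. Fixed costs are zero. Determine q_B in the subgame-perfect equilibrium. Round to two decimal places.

The follower Granite best-responds to any q_B: π_G = (466 - 2Q)q_G - 35q_G.
∂π_G/∂q_G = 431 - 2q_B - 4q_G = 0 gives the reaction function q_G = (431 - 2q_B)/4.
The leader anticipates this reaction. Substituting into P = 466 - 2Q gives P = 501/2 - q_B, so π_B = (501/2 - q_B)q_B - 35q_B.
Maximising: ∂π_B/∂q_B = 431/2 - 2q_B = 0, giving q_B = 431/4.
Then q_G = (431 - 2·(431/4))/4 = 431/8.

107.75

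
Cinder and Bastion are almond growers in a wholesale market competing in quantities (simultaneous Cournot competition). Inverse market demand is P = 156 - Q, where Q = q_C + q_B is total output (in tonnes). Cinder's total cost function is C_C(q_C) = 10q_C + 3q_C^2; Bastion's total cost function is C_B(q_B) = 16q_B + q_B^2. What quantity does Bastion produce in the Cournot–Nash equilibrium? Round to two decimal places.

Cinder's profit: π_C = (156 - Q)q_C - (10q_C + 3q_C²). Setting ∂π_C/∂q_C = 0: 146 - 8q_C - (q_B) = 0.
Bastion's first-order condition: 140 - 4q_B - (q_C) = 0.
So q_C = (146 - q_B)/8 and q_B = (140 - q_C)/4.
Solving the pair: q_C = 444/31, q_B = 974/31.

31.42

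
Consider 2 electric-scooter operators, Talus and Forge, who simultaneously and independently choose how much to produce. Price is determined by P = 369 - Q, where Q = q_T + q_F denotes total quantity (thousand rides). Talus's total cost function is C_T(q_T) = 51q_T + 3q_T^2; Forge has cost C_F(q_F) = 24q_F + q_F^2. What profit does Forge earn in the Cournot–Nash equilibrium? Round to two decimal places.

Talus's profit: π_T = (369 - Q)q_T - (51q_T + 3q_T²). Setting ∂π_T/∂q_T = 0: 318 - 8q_T - (q_F) = 0.
Forge's profit: π_F = (369 - Q)q_F - (24q_F + q_F²). Setting ∂π_F/∂q_F = 0: 345 - 4q_F - (q_T) = 0.
Best responses: q_T = (318 - q_F)/8, q_F = (345 - q_T)/4.
Solving the pair: q_T = 927/31, q_F = 78.7742.
Price P = 369 - 108.6774 = 260.3226.
Forge's profit: 260.3226·78.7742 - 24·78.7742 - 78.7742² = 12410.7471.

12410.75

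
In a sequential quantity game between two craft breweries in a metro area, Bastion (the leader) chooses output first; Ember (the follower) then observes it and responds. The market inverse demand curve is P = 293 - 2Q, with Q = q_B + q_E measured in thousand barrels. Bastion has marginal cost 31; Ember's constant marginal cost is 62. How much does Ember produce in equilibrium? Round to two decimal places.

The follower Ember best-responds to any q_B: π_E = (293 - 2Q)q_E - 62q_E.
Setting the follower's marginal profit to zero, 231 - 2q_B - 4q_E = 0, i.e. q_E = (231 - 2q_B)/4.
The leader anticipates this reaction. Substituting into P = 293 - 2Q gives P = 355/2 - q_B, so π_B = (355/2 - q_B)q_B - 31q_B.
The leader's first-order condition 293/2 - 2q_B = 0 yields q_B = 293/4.
Then q_E = (231 - 2·(293/4))/4 = 169/8.

21.13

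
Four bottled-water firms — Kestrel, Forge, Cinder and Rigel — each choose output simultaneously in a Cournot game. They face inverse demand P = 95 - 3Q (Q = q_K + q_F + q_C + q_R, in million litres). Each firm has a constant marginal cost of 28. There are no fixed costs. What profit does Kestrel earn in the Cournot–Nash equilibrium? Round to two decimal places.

59.85

Each firm earns π_i = (95 - 3Q)q_i - 28q_i.
Setting ∂π_i/∂q_i = 0 with rivals' quantities fixed: 67 - 6q_i - 3·Σ_{j≠i} q_j = 0.
By symmetry each firm produces the same amount; substituting Σ_{j≠i} q_j = 3q_i yields q_i = 67/15.
Price P = 95 - 3·(268/15) = 207/5.
Kestrel's profit: (207/5 - 28)·(67/15) = 59.8533.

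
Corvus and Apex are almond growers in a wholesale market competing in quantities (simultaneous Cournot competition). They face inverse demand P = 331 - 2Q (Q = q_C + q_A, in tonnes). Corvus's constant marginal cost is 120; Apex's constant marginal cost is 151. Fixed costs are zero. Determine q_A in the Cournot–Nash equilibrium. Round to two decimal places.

Corvus's profit: π_C = (331 - 2Q)q_C - (120q_C). Setting ∂π_C/∂q_C = 0: 211 - 4q_C - 2(q_A) = 0.
Apex's first-order condition: 180 - 4q_A - 2(q_C) = 0.
Rearranging gives the reaction functions q_C = (211 - 2q_A)/4 and q_A = (180 - 2q_C)/4.
Solving the pair: q_C = 121/3, q_A = 149/6.

24.83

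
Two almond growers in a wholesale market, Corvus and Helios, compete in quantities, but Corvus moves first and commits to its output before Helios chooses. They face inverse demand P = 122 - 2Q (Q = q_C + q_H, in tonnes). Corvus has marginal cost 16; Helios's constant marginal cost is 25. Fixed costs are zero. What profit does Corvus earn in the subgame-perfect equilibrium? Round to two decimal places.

826.56

Solve by backward induction. Given q_C, the follower Helios maximises π_H = (122 - 2q_C - 2q_H)q_H - 25q_H.
Setting the follower's marginal profit to zero, 97 - 2q_C - 4q_H = 0, i.e. q_H = (97 - 2q_C)/4.
Corvus substitutes q_H(q_C) into its own profit: π_C = q_C(122 - 2q_C - (97 - 2q_C)/2) - 16q_C = (147/2 - q_C)q_C - 16q_C.
Maximising: ∂π_C/∂q_C = 115/2 - 2q_C = 0, giving q_C = 115/4.
Then q_H = (97 - 2·(115/4))/4 = 79/8.
Price P = 122 - 2·(309/8) = 179/4.
Corvus's profit: (179/4 - 16)·(115/4) = 826.5625.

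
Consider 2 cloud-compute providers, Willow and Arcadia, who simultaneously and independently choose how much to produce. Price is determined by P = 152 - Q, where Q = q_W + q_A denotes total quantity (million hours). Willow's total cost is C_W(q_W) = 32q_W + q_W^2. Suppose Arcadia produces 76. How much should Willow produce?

11

With the rival's output fixed at 76, Willow's profit is π_W = (152 - 76 - q_W)q_W - (32q_W + q_W²) = (76 - q_W)q_W - (32q_W + q_W²).
∂π_W/∂q_W = 44 - 4q_W = 0, so q_W = 11.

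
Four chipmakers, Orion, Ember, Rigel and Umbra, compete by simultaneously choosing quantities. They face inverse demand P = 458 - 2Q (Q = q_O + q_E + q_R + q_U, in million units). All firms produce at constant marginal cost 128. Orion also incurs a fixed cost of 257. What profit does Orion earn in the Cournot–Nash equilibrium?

1921

A representative firm's profit is π_i = q_i(458 - 2Q) - 128q_i.
Setting ∂π_i/∂q_i = 0 with rivals' quantities fixed: 330 - 4q_i - 2·Σ_{j≠i} q_j = 0.
With identical firms every q_j equals q_i, so Σ_{j≠i} q_j = 3q_i and 330 = 10q_i, giving q_i = 33.
Price P = 458 - 2·132 = 194.
Orion's profit: (194 - 128)·33 - 257 = 1921.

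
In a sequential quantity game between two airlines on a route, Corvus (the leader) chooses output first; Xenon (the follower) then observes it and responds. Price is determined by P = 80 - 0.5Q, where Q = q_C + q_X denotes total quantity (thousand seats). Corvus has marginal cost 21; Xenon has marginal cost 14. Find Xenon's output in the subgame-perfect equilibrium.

40

The follower Xenon best-responds to any q_C: π_X = (80 - 0.5Q)q_X - 14q_X.
∂π_X/∂q_X = 66 - (1/2)q_C - q_X = 0 gives the reaction function q_X = (66 - (1/2)q_C).
Corvus substitutes q_X(q_C) into its own profit: π_C = q_C(80 - (1/2)q_C - (66 - (1/2)q_C)/2) - 21q_C = (47 - (1/4)q_C)q_C - 21q_C.
Maximising: ∂π_C/∂q_C = 26 - (1/2)q_C = 0, giving q_C = 52.
Then q_X = (66 - (1/2)·52) = 40.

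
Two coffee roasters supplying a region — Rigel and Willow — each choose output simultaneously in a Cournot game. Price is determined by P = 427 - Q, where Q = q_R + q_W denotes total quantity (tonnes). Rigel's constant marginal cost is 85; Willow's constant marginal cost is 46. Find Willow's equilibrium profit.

Rigel's profit: π_R = (427 - Q)q_R - (85q_R). Setting ∂π_R/∂q_R = 0: 342 - 2q_R - (q_W) = 0.
Willow's first-order condition: 381 - 2q_W - (q_R) = 0.
Best responses: q_R = (342 - q_W)/2, q_W = (381 - q_R)/2.
Solving the pair: q_R = 101, q_W = 140.
Price P = 427 - 241 = 186.
Willow's profit: (186 - 46)·140 = 19600.

19600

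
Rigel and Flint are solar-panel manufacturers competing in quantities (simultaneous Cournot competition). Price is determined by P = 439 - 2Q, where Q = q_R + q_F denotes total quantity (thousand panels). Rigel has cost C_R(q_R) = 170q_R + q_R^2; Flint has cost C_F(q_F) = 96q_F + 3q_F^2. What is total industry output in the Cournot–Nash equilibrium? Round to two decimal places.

62.93

Rigel's profit: π_R = (439 - 2Q)q_R - (170q_R + q_R²). Setting ∂π_R/∂q_R = 0: 269 - 6q_R - 2(q_F) = 0.
Flint's profit: π_F = (439 - 2Q)q_F - (96q_F + 3q_F²). Setting ∂π_F/∂q_F = 0: 343 - 10q_F - 2(q_R) = 0.
Best responses: q_R = (269 - 2q_F)/6, q_F = (343 - 2q_R)/10.
Solving the pair: q_R = 501/14, q_F = 190/7.
Total output Q = 501/14 + 190/7 = 881/14.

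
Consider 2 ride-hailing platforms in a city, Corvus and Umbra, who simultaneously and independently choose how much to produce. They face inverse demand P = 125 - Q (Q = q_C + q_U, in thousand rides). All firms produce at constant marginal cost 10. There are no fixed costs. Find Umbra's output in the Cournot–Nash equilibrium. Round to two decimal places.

38.33

Each firm earns π_i = (125 - Q)q_i - 10q_i.
Setting ∂π_i/∂q_i = 0 with rivals' quantities fixed: 115 - 2q_i - q_j = 0.
By symmetry each firm produces the same amount; substituting q_j = q_i yields q_i = 115/3.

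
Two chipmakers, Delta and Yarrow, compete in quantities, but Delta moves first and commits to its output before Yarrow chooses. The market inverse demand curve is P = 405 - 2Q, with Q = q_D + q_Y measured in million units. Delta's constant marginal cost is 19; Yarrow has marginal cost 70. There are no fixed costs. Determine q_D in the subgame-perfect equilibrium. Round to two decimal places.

The follower Yarrow best-responds to any q_D: π_Y = (405 - 2Q)q_Y - 70q_Y.
Setting the follower's marginal profit to zero, 335 - 2q_D - 4q_Y = 0, i.e. q_Y = (335 - 2q_D)/4.
Delta substitutes q_Y(q_D) into its own profit: π_D = q_D(405 - 2q_D - (335 - 2q_D)/2) - 19q_D = (475/2 - q_D)q_D - 19q_D.
Maximising: ∂π_D/∂q_D = 437/2 - 2q_D = 0, giving q_D = 437/4.
Then q_Y = (335 - 2·(437/4))/4 = 233/8.

109.25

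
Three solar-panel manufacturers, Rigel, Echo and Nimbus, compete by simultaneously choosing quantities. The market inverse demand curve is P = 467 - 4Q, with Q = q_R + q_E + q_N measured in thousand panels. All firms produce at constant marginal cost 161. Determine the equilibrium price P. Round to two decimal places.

237.50

A representative firm's profit is π_i = q_i(467 - 4Q) - 161q_i.
First-order condition (treating rivals' output as given): 306 - 8q_i - 4·Σ_{j≠i} q_j = 0.
By symmetry each firm produces the same amount; substituting Σ_{j≠i} q_j = 2q_i yields q_i = 306/16 = 153/8.
Total output Q = 459/8, so price P = 467 - 4·(459/8) = 475/2.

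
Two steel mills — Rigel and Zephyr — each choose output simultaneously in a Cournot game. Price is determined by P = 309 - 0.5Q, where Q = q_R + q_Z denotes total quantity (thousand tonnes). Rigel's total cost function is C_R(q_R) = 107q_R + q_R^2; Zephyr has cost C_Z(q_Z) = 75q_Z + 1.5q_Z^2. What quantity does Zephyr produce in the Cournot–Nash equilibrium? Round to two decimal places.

51.15

Rigel's profit: π_R = (309 - 0.5Q)q_R - (107q_R + q_R²). Setting ∂π_R/∂q_R = 0: 202 - 3q_R - (1/2)(q_Z) = 0.
Zephyr's first-order condition: 234 - 4q_Z - (1/2)(q_R) = 0.
Rearranging gives the reaction functions q_R = (202 - (1/2)q_Z)/3 and q_Z = (234 - (1/2)q_R)/4.
Solving the pair: q_R = 58.8085, q_Z = 51.1489.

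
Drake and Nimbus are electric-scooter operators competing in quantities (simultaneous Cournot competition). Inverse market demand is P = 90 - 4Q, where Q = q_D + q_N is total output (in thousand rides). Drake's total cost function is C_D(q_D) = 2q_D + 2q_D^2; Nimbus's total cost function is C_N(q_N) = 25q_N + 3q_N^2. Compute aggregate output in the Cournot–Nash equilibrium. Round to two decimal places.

Drake's profit: π_D = (90 - 4Q)q_D - (2q_D + 2q_D²). Setting ∂π_D/∂q_D = 0: 88 - 12q_D - 4(q_N) = 0.
Nimbus's profit: π_N = (90 - 4Q)q_N - (25q_N + 3q_N²). Setting ∂π_N/∂q_N = 0: 65 - 14q_N - 4(q_D) = 0.
So q_D = (88 - 4q_N)/12 and q_N = (65 - 4q_D)/14.
Solving the pair: q_D = 243/38, q_N = 107/38.
Total output Q = 243/38 + 107/38 = 175/19.

9.21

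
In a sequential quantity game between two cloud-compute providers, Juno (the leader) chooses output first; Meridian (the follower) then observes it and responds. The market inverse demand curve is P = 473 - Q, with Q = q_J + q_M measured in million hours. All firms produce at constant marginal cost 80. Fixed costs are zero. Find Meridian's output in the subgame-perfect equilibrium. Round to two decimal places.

98.25

Solve by backward induction. Given q_J, the follower Meridian maximises π_M = (473 - q_J - q_M)q_M - 80q_M.
Setting the follower's marginal profit to zero, 393 - q_J - 2q_M = 0, i.e. q_M = (393 - q_J)/2.
The leader anticipates this reaction. Substituting into P = 473 - Q gives P = 553/2 - (1/2)q_J, so π_J = (553/2 - (1/2)q_J)q_J - 80q_J.
Maximising: ∂π_J/∂q_J = 393/2 - q_J = 0, giving q_J = 393/2.
Then q_M = (393 - 393/2)/2 = 393/4.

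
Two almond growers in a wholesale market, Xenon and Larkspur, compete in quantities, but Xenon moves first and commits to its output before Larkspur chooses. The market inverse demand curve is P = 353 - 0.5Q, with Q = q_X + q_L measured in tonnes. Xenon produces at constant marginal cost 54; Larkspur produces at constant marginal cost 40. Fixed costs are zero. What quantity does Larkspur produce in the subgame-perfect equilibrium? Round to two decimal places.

170.50

Solve by backward induction. Given q_X, the follower Larkspur maximises π_L = (353 - (1/2)q_X - (1/2)q_L)q_L - 40q_L.
Follower FOC: 313 - (1/2)q_X - q_L = 0, so q_L(q_X) = (313 - (1/2)q_X).
The leader anticipates this reaction. Substituting into P = 353 - 0.5Q gives P = 393/2 - (1/4)q_X, so π_X = (393/2 - (1/4)q_X)q_X - 54q_X.
Leader FOC: 285/2 - (1/2)q_X = 0, so q_X = 285.
Then q_L = (313 - (1/2)·285) = 341/2.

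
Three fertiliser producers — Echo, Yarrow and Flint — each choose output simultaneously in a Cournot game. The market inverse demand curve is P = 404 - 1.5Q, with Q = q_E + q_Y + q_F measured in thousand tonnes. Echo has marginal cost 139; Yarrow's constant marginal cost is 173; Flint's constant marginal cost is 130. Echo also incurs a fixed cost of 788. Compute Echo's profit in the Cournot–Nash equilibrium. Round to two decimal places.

Echo's profit: π_E = (404 - 1.5Q)q_E - (139q_E). Setting ∂π_E/∂q_E = 0: 265 - 3q_E - (3/2)(q_Y + q_F) = 0.
Yarrow's profit: π_Y = (404 - 1.5Q)q_Y - (173q_Y). Setting ∂π_Y/∂q_Y = 0: 231 - 3q_Y - (3/2)(q_E + q_F) = 0.
Flint's profit: π_F = (404 - 1.5Q)q_F - (130q_F). Setting ∂π_F/∂q_F = 0: 274 - 3q_F - (3/2)(q_E + q_Y) = 0.
Adding the 3 conditions: 770 − 3Q − 3Q = 0, i.e. Q = 385/3.
Back-substituting: q_E = (265 − 385/2)/(3/2) = 145/3, q_Y = (231 − 385/2)/(3/2) = 77/3, q_F = (274 − 385/2)/(3/2) = 163/3.
Price P = 404 - (3/2)·(385/3) = 423/2.
Echo's profit: (423/2 - 139)·(145/3) - 788 = 2716.1667.

2716.17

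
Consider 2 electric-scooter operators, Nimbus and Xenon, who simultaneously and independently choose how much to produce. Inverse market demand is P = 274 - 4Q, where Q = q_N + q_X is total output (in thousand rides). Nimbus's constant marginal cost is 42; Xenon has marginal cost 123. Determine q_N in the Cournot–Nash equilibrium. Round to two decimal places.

Nimbus's profit: π_N = (274 - 4Q)q_N - (42q_N). Setting ∂π_N/∂q_N = 0: 232 - 8q_N - 4(q_X) = 0.
Xenon's first-order condition: 151 - 8q_X - 4(q_N) = 0.
So q_N = (232 - 4q_X)/8 and q_X = (151 - 4q_N)/8.
Solving the pair: q_N = 313/12, q_X = 35/6.

26.08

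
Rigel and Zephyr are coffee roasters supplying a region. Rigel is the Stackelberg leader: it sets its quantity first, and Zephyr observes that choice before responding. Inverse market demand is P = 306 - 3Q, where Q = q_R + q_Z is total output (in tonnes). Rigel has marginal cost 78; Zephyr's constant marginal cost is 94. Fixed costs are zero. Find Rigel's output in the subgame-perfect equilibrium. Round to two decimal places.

The follower Zephyr best-responds to any q_R: π_Z = (306 - 3Q)q_Z - 94q_Z.
Setting the follower's marginal profit to zero, 212 - 3q_R - 6q_Z = 0, i.e. q_Z = (212 - 3q_R)/6.
The leader anticipates this reaction. Substituting into P = 306 - 3Q gives P = 200 - (3/2)q_R, so π_R = (200 - (3/2)q_R)q_R - 78q_R.
Leader FOC: 122 - 3q_R = 0, so q_R = 122/3.
Then q_Z = (212 - 3·(122/3))/6 = 15.

40.67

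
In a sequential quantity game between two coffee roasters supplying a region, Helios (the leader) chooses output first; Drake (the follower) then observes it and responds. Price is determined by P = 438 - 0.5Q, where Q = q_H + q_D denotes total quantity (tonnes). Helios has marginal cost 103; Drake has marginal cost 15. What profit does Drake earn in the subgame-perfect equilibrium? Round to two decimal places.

44850.13

The follower Drake best-responds to any q_H: π_D = (438 - 0.5Q)q_D - 15q_D.
Setting the follower's marginal profit to zero, 423 - (1/2)q_H - q_D = 0, i.e. q_D = (423 - (1/2)q_H).
The leader anticipates this reaction. Substituting into P = 438 - 0.5Q gives P = 453/2 - (1/4)q_H, so π_H = (453/2 - (1/4)q_H)q_H - 103q_H.
Maximising: ∂π_H/∂q_H = 247/2 - (1/2)q_H = 0, giving q_H = 247.
Then q_D = (423 - (1/2)·247) = 599/2.
Price P = 438 - (1/2)·(1093/2) = 659/4.
Drake's profit: (659/4 - 15)·(599/2) = 44850.1250.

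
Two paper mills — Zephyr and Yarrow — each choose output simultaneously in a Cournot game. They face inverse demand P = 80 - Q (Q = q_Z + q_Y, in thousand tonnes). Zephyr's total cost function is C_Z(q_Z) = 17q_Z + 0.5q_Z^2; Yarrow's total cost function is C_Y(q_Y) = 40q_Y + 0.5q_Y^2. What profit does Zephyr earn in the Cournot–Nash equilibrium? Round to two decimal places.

520.34

Zephyr's profit: π_Z = (80 - Q)q_Z - (17q_Z + (1/2)q_Z²). Setting ∂π_Z/∂q_Z = 0: 63 - 3q_Z - (q_Y) = 0.
Yarrow's profit: π_Y = (80 - Q)q_Y - (40q_Y + (1/2)q_Y²). Setting ∂π_Y/∂q_Y = 0: 40 - 3q_Y - (q_Z) = 0.
Best responses: q_Z = (63 - q_Y)/3, q_Y = (40 - q_Z)/3.
Substituting one into the other gives q_Z = 149/8 and q_Y = 57/8.
Price P = 80 - 103/4 = 217/4.
Zephyr's profit: (217/4)·(149/8) - 17·(149/8) - (1/2)(149/8)² = 520.3359.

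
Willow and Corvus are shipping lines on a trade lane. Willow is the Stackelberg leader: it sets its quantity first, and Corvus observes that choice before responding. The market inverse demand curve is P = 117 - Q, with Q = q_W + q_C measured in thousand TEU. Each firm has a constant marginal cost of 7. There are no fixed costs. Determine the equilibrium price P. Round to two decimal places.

The follower Corvus best-responds to any q_W: π_C = (117 - Q)q_C - 7q_C.
Follower FOC: 110 - q_W - 2q_C = 0, so q_C(q_W) = (110 - q_W)/2.
The leader anticipates this reaction. Substituting into P = 117 - Q gives P = 62 - (1/2)q_W, so π_W = (62 - (1/2)q_W)q_W - 7q_W.
Maximising: ∂π_W/∂q_W = 55 - q_W = 0, giving q_W = 55.
Then q_C = (110 - 55)/2 = 55/2.
Total output Q = 165/2, so price P = 117 - 165/2 = 69/2.

34.50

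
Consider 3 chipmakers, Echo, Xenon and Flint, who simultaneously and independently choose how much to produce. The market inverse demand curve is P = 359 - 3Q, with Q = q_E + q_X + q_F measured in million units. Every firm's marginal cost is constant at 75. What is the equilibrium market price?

Each firm earns π_i = (359 - 3Q)q_i - 75q_i.
First-order condition (treating rivals' output as given): 284 - 6q_i - 3·Σ_{j≠i} q_j = 0.
By symmetry each firm produces the same amount; substituting Σ_{j≠i} q_j = 2q_i yields q_i = 284/12 = 71/3.
Total output Q = 71, so price P = 359 - 3·71 = 146.

146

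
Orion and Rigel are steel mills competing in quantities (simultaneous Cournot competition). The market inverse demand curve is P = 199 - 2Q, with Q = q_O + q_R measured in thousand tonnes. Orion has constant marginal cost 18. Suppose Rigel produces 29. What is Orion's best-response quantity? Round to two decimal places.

30.75

With the rival's output fixed at 29, Orion's profit is π_O = (199 - 2·29 - 2q_O)q_O - (18q_O) = (141 - 2q_O)q_O - (18q_O).
∂π_O/∂q_O = 123 - 4q_O = 0, so q_O = 123/4.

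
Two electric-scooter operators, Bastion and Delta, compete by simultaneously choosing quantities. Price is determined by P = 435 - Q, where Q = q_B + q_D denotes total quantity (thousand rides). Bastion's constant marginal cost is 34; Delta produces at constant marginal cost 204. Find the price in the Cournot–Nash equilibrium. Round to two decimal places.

224.33

Bastion's profit: π_B = (435 - Q)q_B - (34q_B). Setting ∂π_B/∂q_B = 0: 401 - 2q_B - (q_D) = 0.
Delta's first-order condition: 231 - 2q_D - (q_B) = 0.
So q_B = (401 - q_D)/2 and q_D = (231 - q_B)/2.
Solving the pair: q_B = 571/3, q_D = 61/3.
Total output Q = 632/3, so price P = 435 - 632/3 = 673/3.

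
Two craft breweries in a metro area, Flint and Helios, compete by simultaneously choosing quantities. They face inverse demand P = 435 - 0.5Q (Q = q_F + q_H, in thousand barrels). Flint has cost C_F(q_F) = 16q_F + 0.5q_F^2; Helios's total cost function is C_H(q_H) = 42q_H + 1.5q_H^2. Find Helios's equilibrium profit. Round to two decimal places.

11066.88

Flint's profit: π_F = (435 - 0.5Q)q_F - (16q_F + (1/2)q_F²). Setting ∂π_F/∂q_F = 0: 419 - 2q_F - (1/2)(q_H) = 0.
Helios's first-order condition: 393 - 4q_H - (1/2)(q_F) = 0.
So q_F = (419 - (1/2)q_H)/2 and q_H = (393 - (1/2)q_F)/4.
Substituting one into the other gives q_F = 190.9032 and q_H = 74.3871.
Price P = 435 - (1/2)·265.2903 = 302.3548.
Helios's profit: 302.3548·74.3871 - 42·74.3871 - (3/2)·74.3871² = 11066.8803.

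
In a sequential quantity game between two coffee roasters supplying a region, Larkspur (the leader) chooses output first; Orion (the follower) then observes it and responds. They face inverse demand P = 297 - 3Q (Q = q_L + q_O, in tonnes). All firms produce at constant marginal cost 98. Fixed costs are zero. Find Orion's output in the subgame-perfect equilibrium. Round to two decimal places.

Solve by backward induction. Given q_L, the follower Orion maximises π_O = (297 - 3q_L - 3q_O)q_O - 98q_O.
Follower FOC: 199 - 3q_L - 6q_O = 0, so q_O(q_L) = (199 - 3q_L)/6.
Larkspur substitutes q_O(q_L) into its own profit: π_L = q_L(297 - 3q_L - (199 - 3q_L)/2) - 98q_L = (395/2 - (3/2)q_L)q_L - 98q_L.
Maximising: ∂π_L/∂q_L = 199/2 - 3q_L = 0, giving q_L = 199/6.
Then q_O = (199 - 3·(199/6))/6 = 199/12.

16.58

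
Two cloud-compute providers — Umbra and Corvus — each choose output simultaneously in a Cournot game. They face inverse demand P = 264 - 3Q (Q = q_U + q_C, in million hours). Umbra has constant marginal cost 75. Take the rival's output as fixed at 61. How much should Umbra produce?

With the rival's output fixed at 61, Umbra's profit is π_U = (264 - 3·61 - 3q_U)q_U - (75q_U) = (81 - 3q_U)q_U - (75q_U).
∂π_U/∂q_U = 6 - 6q_U = 0, so q_U = 1.

1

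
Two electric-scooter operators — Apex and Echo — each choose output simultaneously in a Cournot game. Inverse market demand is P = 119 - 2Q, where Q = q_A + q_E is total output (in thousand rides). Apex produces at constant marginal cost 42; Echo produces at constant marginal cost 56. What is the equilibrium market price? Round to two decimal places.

72.33

Apex's profit: π_A = (119 - 2Q)q_A - (42q_A). Setting ∂π_A/∂q_A = 0: 77 - 4q_A - 2(q_E) = 0.
Echo's first-order condition: 63 - 4q_E - 2(q_A) = 0.
Best responses: q_A = (77 - 2q_E)/4, q_E = (63 - 2q_A)/4.
Solving the pair: q_A = 91/6, q_E = 49/6.
Total output Q = 70/3, so price P = 119 - 2·(70/3) = 217/3.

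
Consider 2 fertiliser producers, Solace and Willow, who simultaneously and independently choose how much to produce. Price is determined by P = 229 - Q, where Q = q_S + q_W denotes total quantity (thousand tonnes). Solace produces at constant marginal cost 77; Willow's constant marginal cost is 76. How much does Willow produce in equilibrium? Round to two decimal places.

51.33

Solace's profit: π_S = (229 - Q)q_S - (77q_S). Setting ∂π_S/∂q_S = 0: 152 - 2q_S - (q_W) = 0.
Willow's first-order condition: 153 - 2q_W - (q_S) = 0.
Best responses: q_S = (152 - q_W)/2, q_W = (153 - q_S)/2.
Substituting one into the other gives q_S = 151/3 and q_W = 154/3.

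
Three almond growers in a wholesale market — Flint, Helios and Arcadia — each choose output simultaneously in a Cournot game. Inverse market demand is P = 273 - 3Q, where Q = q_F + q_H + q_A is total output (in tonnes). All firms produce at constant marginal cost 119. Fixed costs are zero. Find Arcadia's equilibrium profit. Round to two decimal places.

494.08

Each firm earns π_i = (273 - 3Q)q_i - 119q_i.
First-order condition (treating rivals' output as given): 154 - 6q_i - 3·Σ_{j≠i} q_j = 0.
With identical firms every q_j equals q_i, so Σ_{j≠i} q_j = 2q_i and 154 = 12q_i, giving q_i = 77/6.
Price P = 273 - 3·(77/2) = 315/2.
Arcadia's profit: (315/2 - 119)·(77/6) = 494.0833.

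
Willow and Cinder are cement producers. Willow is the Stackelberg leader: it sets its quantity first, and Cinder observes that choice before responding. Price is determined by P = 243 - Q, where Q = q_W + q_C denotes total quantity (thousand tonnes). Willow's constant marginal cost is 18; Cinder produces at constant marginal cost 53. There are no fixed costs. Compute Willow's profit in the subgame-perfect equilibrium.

The follower Cinder best-responds to any q_W: π_C = (243 - Q)q_C - 53q_C.
Setting the follower's marginal profit to zero, 190 - q_W - 2q_C = 0, i.e. q_C = (190 - q_W)/2.
Willow substitutes q_C(q_W) into its own profit: π_W = q_W(243 - q_W - (190 - q_W)/2) - 18q_W = (148 - (1/2)q_W)q_W - 18q_W.
Leader FOC: 130 - q_W = 0, so q_W = 130.
Then q_C = (190 - 130)/2 = 30.
Price P = 243 - 160 = 83.
Willow's profit: (83 - 18)·130 = 8450.

8450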